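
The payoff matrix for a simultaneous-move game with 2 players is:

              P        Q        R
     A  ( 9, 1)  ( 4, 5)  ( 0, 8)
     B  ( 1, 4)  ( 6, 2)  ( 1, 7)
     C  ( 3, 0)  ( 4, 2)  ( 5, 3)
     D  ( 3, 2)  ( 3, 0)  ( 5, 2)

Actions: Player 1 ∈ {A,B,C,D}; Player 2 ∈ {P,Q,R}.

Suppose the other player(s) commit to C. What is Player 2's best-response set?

u_2(P vs C) = 0
u_2(Q vs C) = 2
u_2(R vs C) = 3
max payoff 3 at {R}

P2 best: {R}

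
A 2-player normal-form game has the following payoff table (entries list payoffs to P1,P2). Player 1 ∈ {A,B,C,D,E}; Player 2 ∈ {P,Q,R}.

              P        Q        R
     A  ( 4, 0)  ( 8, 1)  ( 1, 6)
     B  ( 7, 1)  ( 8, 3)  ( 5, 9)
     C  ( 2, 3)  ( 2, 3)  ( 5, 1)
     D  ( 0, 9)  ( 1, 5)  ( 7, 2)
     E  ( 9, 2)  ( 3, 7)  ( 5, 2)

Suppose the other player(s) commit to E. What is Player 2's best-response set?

argmax u_2 = {Q}

u_2(P vs E) = 2
u_2(Q vs E) = 7
u_2(R vs E) = 2
max payoff 7 at {Q}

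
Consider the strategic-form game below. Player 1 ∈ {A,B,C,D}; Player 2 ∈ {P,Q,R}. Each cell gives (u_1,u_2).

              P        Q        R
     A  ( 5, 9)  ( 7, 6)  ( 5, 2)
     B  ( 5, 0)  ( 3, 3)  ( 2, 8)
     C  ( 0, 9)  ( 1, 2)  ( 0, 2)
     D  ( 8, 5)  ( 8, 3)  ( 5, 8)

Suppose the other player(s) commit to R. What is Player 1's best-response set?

P1 best: {A,D}

u_1(A vs R) = 5
u_1(B vs R) = 2
u_1(C vs R) = 0
u_1(D vs R) = 5
max payoff 5 at {A,D}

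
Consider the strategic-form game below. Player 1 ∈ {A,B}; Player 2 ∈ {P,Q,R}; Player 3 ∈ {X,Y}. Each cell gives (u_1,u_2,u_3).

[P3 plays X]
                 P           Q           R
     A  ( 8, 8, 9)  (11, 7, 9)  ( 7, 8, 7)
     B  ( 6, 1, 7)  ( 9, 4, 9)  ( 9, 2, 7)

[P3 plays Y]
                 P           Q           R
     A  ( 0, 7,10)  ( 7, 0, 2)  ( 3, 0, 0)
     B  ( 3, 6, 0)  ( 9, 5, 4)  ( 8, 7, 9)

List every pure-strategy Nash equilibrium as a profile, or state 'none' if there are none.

(A,P,X): not NE [P3→Y gives 10>9]
(A,P,Y): not NE [P1→B gives 3>0]
(A,Q,X): not NE [P2→R gives 8>7]
(A,Q,Y): not NE [P1→B gives 9>7; P2→P gives 7>0; P3→X gives 9>2]
(A,R,X): not NE [P1→B gives 9>7]
(A,R,Y): not NE [P1→B gives 8>3; P2→P gives 7>0; P3→X gives 7>0]
(B,P,X): not NE [P1→A gives 8>6; P2→Q gives 4>1]
(B,P,Y): not NE [P2→R gives 7>6; P3→X gives 7>0]
(B,Q,X): not NE [P1→A gives 11>9]
(B,Q,Y): not NE [P2→R gives 7>5; P3→X gives 9>4]
(B,R,X): not NE [P2→Q gives 4>2; P3→Y gives 9>7]
(B,R,Y): NE

Nash profiles: (B,R,Y)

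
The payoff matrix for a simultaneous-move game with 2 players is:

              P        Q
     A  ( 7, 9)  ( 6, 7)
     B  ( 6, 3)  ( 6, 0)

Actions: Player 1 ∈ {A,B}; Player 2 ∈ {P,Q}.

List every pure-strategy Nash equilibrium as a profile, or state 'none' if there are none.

(A,P): NE
(A,Q): not NE [P2→P gives 9>7]
(B,P): not NE [P1→A gives 7>6]
(B,Q): not NE [P2→P gives 3>0]

Nash profiles: (A,P)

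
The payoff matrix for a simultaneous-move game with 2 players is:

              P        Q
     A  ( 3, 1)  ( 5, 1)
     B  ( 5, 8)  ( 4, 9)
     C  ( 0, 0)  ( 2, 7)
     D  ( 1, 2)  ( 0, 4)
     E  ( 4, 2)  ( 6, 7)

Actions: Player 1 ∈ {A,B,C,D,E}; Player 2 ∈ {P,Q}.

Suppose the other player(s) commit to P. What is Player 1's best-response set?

u_1(A vs P) = 3
u_1(B vs P) = 5
u_1(C vs P) = 0
u_1(D vs P) = 1
u_1(E vs P) = 4
max payoff 5 at {B}

BR_1 = {B}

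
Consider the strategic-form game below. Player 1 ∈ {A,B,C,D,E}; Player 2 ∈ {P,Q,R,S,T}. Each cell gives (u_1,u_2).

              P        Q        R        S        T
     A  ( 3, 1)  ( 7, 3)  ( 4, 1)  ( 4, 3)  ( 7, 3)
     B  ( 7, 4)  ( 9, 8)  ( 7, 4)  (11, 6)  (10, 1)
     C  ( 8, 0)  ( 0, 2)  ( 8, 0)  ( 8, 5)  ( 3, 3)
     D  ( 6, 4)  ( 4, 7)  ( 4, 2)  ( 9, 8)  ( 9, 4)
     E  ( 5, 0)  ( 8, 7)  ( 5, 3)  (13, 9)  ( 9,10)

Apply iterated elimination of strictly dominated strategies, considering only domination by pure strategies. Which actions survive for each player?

P1 drop A (B beats it: P:7>3 Q:9>7 R:7>4 S:11>4 T:10>7)
P1 drop D (B beats it: P:7>6 Q:9>4 R:7>4 S:11>9 T:10>9)
P2 drop P (Q beats it: B:8>4 C:2>0 E:7>0)
P2 drop R (Q beats it: B:8>4 C:2>0 E:7>3)
P1 drop C (B beats it: Q:9>0 S:11>8 T:10>3)
P1→{B,E} P2→{Q,S,T}

Remaining: P1:{B,E} P2:{Q,S,T}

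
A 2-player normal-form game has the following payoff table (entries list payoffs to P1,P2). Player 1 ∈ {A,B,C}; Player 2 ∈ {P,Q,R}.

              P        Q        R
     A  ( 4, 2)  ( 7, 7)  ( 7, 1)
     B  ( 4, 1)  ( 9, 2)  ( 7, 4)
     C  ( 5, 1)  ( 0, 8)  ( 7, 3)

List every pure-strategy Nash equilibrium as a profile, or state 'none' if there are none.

(A,P): not NE [P1→C gives 5>4; P2→Q gives 7>2]
(A,Q): not NE [P1→B gives 9>7]
(A,R): not NE [P2→Q gives 7>1]
(B,P): not NE [P1→C gives 5>4; P2→R gives 4>1]
(B,Q): not NE [P2→R gives 4>2]
(B,R): NE
(C,P): not NE [P2→Q gives 8>1]
(C,Q): not NE [P1→B gives 9>0]
(C,R): not NE [P2→Q gives 8>3]

Nash profiles: (B,R)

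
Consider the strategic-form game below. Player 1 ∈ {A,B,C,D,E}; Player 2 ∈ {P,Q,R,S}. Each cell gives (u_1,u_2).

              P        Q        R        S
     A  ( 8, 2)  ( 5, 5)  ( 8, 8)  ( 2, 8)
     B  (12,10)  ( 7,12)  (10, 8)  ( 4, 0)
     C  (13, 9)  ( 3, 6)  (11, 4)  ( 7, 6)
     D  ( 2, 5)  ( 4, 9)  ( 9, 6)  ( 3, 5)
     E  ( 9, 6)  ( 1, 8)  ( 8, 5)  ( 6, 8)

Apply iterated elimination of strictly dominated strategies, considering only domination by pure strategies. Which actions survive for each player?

Remaining: P1:{B,C} P2:{P,Q}

P1 drop A (B beats it: P:12>8 Q:7>5 R:10>8 S:4>2)
P1 drop D (B beats it: P:12>2 Q:7>4 R:10>9 S:4>3)
P1 drop E (C beats it: P:13>9 Q:3>1 R:11>8 S:7>6)
P2 drop R (P beats it: B:10>8 C:9>4)
P2 drop S (P beats it: B:10>0 C:9>6)
P1→{B,C} P2→{P,Q}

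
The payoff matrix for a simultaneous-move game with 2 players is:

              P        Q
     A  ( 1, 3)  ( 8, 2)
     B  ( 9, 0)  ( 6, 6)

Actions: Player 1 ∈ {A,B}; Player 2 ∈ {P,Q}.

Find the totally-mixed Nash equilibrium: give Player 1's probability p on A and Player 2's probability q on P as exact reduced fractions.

(p,q) = (6/7, 1/5)

P1 indiff ⇒ q·1+(1-q)·8 = q·9+(1-q)·6 ⇒ q(-8) = (1-q)(-2) ⇒ q = 1/5
P2 indiff ⇒ p·3+(1-p)·0 = p·2+(1-p)·6 ⇒ p(1) = (1-p)(6) ⇒ p = 6/7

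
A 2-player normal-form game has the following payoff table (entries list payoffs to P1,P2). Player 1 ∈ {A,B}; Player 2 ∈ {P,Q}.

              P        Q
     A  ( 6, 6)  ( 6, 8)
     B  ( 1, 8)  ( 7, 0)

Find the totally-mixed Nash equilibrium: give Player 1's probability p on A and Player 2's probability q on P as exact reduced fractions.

P1 indiff ⇒ q·6+(1-q)·6 = q·1+(1-q)·7 ⇒ q(5) = (1-q)(1) ⇒ q = 1/6
P2 indiff ⇒ p·6+(1-p)·8 = p·8+(1-p)·0 ⇒ p(-2) = (1-p)(-8) ⇒ p = 4/5

p=4/5, q=1/6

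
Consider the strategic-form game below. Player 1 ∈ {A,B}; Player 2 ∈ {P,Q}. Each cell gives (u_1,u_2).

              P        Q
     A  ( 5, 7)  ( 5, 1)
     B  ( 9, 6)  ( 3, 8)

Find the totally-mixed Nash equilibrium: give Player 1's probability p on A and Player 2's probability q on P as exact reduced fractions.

P1 indiff ⇒ q·5+(1-q)·5 = q·9+(1-q)·3 ⇒ q(-4) = (1-q)(-2) ⇒ q = 1/3
P2 indiff ⇒ p·7+(1-p)·6 = p·1+(1-p)·8 ⇒ p(6) = (1-p)(2) ⇒ p = 1/4

(p,q) = (1/4, 1/3)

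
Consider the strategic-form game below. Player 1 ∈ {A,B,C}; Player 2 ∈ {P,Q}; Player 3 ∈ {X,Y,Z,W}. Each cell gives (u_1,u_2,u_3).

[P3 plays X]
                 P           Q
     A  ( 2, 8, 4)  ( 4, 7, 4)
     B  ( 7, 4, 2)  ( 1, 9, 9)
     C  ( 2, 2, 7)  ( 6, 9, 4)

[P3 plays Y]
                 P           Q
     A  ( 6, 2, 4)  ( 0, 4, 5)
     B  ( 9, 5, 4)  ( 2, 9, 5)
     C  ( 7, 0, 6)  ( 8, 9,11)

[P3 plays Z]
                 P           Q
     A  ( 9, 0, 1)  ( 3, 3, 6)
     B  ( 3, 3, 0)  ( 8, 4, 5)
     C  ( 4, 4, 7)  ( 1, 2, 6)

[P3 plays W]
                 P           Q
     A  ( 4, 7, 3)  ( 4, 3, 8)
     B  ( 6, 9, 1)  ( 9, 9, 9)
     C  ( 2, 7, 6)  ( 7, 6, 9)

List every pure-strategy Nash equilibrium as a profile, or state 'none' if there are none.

PSNE = {(B,Q,W), (C,Q,Y)}

(A,P,X): not NE [P1→B gives 7>2]
(A,P,Y): not NE [P1→B gives 9>6; P2→Q gives 4>2]
(A,P,Z): not NE [P2→Q gives 3>0; P3→Y gives 4>1]
(A,P,W): not NE [P1→B gives 6>4; P3→Y gives 4>3]
(A,Q,X): not NE [P1→C gives 6>4; P2→P gives 8>7; P3→W gives 8>4]
(A,Q,Y): not NE [P1→C gives 8>0; P3→W gives 8>5]
(A,Q,Z): not NE [P1→B gives 8>3; P3→W gives 8>6]
(A,Q,W): not NE [P1→B gives 9>4; P2→P gives 7>3]
(B,P,X): not NE [P2→Q gives 9>4; P3→Y gives 4>2]
(B,P,Y): not NE [P2→Q gives 9>5]
(B,P,Z): not NE [P1→A gives 9>3; P2→Q gives 4>3; P3→Y gives 4>0]
(B,P,W): not NE [P3→Y gives 4>1]
(B,Q,X): not NE [P1→C gives 6>1]
(B,Q,Y): not NE [P1→C gives 8>2; P3→W gives 9>5]
(B,Q,Z): not NE [P3→W gives 9>5]
(B,Q,W): NE
(C,P,X): not NE [P1→B gives 7>2; P2→Q gives 9>2]
(C,P,Y): not NE [P1→B gives 9>7; P2→Q gives 9>0; P3→Z gives 7>6]
(C,P,Z): not NE [P1→A gives 9>4]
(C,P,W): not NE [P1→B gives 6>2; P3→Z gives 7>6]
(C,Q,X): not NE [P3→Y gives 11>4]
(C,Q,Y): NE
(C,Q,Z): not NE [P1→B gives 8>1; P2→P gives 4>2; P3→Y gives 11>6]
(C,Q,W): not NE [P1→B gives 9>7; P2→P gives 7>6; P3→Y gives 11>9]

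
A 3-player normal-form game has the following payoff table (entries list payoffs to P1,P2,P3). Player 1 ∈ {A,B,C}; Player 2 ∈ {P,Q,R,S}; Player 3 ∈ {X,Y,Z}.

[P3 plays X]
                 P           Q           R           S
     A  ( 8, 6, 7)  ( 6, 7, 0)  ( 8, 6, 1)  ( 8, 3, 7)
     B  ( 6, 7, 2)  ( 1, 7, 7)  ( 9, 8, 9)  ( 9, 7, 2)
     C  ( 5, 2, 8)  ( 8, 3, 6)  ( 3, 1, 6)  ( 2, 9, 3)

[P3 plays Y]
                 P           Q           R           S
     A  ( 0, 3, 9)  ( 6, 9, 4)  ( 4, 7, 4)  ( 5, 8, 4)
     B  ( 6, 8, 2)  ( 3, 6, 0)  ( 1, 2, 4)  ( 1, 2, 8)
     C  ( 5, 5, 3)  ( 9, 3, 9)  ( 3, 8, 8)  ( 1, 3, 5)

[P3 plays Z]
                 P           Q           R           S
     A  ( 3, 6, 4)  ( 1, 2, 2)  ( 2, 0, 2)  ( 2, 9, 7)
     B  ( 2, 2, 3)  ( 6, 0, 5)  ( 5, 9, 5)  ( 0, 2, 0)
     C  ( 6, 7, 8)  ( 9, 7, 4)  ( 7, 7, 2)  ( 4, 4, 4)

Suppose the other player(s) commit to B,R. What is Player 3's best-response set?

argmax u_3 = {X}

u_3(X vs B,R) = 9
u_3(Y vs B,R) = 4
u_3(Z vs B,R) = 5
max payoff 9 at {X}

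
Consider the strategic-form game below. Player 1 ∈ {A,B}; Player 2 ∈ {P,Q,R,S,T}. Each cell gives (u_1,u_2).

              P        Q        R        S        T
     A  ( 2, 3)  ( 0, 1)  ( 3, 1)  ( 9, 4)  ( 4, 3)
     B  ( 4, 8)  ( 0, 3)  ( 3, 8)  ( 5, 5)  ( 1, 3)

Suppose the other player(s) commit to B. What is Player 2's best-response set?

u_2(P vs B) = 8
u_2(Q vs B) = 3
u_2(R vs B) = 8
u_2(S vs B) = 5
u_2(T vs B) = 3
max payoff 8 at {P,R}

P2 best: {P,R}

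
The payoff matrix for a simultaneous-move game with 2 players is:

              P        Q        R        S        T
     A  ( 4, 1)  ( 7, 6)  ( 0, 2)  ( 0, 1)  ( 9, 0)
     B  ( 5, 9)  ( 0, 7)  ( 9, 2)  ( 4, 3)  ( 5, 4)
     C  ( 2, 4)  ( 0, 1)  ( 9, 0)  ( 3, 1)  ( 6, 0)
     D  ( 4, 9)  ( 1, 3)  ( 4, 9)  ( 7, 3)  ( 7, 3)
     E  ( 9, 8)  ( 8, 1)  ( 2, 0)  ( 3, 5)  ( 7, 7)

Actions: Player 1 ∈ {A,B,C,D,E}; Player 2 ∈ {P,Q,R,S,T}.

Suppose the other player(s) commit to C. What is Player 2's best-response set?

u_2(P vs C) = 4
u_2(Q vs C) = 1
u_2(R vs C) = 0
u_2(S vs C) = 1
u_2(T vs C) = 0
max payoff 4 at {P}

P2 best: {P}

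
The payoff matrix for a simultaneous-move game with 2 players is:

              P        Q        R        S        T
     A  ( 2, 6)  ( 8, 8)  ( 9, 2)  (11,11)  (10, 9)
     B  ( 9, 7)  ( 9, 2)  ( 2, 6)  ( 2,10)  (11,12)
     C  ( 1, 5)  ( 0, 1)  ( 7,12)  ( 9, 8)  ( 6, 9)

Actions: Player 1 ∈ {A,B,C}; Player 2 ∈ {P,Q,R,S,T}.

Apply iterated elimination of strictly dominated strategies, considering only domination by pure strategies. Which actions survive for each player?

Remaining: P1:{A,B} P2:{S,T}

P1 drop C (A beats it: P:2>1 Q:8>0 R:9>7 S:11>9 T:10>6)
P2 drop P (S beats it: A:11>6 B:10>7)
P2 drop Q (S beats it: A:11>8 B:10>2)
P2 drop R (S beats it: A:11>2 B:10>6)
P1→{A,B} P2→{S,T}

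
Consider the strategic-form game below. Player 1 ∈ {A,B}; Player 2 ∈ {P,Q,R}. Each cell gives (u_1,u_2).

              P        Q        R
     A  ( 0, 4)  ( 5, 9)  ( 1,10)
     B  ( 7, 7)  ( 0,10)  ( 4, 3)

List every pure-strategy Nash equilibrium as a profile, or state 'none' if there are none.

(A,P): not NE [P1→B gives 7>0; P2→R gives 10>4]
(A,Q): not NE [P2→R gives 10>9]
(A,R): not NE [P1→B gives 4>1]
(B,P): not NE [P2→Q gives 10>7]
(B,Q): not NE [P1→A gives 5>0]
(B,R): not NE [P2→Q gives 10>3]

No pure NE.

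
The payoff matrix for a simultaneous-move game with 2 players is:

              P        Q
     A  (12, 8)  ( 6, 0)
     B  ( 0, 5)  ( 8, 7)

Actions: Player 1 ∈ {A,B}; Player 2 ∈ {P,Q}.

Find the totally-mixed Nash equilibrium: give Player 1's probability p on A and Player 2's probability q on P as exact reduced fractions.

P1 mixes 1/5 on A; P2 mixes 1/7 on P

P1 indiff ⇒ q·12+(1-q)·6 = q·0+(1-q)·8 ⇒ q(12) = (1-q)(2) ⇒ q = 1/7
P2 indiff ⇒ p·8+(1-p)·5 = p·0+(1-p)·7 ⇒ p(8) = (1-p)(2) ⇒ p = 1/5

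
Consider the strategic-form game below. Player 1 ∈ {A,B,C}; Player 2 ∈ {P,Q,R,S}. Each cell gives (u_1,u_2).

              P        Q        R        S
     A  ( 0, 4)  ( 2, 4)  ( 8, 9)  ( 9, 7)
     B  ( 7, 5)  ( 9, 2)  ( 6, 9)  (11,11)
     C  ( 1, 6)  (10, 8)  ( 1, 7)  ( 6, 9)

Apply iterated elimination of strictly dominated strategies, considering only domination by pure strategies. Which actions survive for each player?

IESDS → P1:{A,B} P2:{R,S}

P2 drop P (R beats it: A:9>4 B:9>5 C:7>6)
P2 drop Q (S beats it: A:7>4 B:11>2 C:9>8)
P1 drop C (A beats it: R:8>1 S:9>6)
P1→{A,B} P2→{R,S}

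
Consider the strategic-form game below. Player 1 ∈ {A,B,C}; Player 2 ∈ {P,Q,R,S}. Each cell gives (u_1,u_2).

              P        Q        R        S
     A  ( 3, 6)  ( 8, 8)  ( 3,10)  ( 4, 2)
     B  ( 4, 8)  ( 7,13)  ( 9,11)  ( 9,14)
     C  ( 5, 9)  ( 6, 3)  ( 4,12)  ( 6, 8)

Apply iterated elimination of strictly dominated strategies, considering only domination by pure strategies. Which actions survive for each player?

Remaining: P1:{A,B} P2:{Q,R,S}

P2 drop P (R beats it: A:10>6 B:11>8 C:12>9)
P1 drop C (B beats it: Q:7>6 R:9>4 S:9>6)
P1→{A,B} P2→{Q,R,S}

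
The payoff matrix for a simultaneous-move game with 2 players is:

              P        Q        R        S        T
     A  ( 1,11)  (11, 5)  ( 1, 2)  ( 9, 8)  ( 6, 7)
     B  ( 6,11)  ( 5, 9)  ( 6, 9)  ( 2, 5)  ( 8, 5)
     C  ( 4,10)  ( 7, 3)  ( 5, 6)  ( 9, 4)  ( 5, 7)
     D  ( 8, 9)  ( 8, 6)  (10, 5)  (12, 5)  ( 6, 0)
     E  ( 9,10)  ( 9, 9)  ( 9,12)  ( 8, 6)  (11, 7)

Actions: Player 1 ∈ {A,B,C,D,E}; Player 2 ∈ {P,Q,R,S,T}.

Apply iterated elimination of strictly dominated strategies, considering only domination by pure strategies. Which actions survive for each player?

Remaining: P1:{D,E} P2:{P,R}

P1 drop B (E beats it: P:9>6 Q:9>5 R:9>6 S:8>2 T:11>8)
P1 drop C (D beats it: P:8>4 Q:8>7 R:10>5 S:12>9 T:6>5)
P2 drop Q (P beats it: A:11>5 D:9>6 E:10>9)
P2 drop S (P beats it: A:11>8 D:9>5 E:10>6)
P1 drop A (E beats it: P:9>1 R:9>1 T:11>6)
P2 drop T (P beats it: D:9>0 E:10>7)
P1→{D,E} P2→{P,R}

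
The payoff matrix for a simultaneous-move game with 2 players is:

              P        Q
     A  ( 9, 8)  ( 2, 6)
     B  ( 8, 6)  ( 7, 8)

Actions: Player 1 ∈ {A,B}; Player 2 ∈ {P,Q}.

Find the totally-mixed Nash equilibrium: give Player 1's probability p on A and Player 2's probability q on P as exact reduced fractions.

P1 indiff ⇒ q·9+(1-q)·2 = q·8+(1-q)·7 ⇒ q(1) = (1-q)(5) ⇒ q = 5/6
P2 indiff ⇒ p·8+(1-p)·6 = p·6+(1-p)·8 ⇒ p(2) = (1-p)(2) ⇒ p = 1/2

p=1/2, q=5/6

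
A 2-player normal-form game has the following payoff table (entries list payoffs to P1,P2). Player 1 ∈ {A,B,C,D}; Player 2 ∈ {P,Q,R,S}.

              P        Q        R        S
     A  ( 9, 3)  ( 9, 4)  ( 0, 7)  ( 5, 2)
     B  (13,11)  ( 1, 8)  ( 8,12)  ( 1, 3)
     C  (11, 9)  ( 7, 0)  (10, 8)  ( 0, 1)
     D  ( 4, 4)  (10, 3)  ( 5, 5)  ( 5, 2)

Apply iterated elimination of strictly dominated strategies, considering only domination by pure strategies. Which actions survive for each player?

P2 drop Q (R beats it: A:7>4 B:12>8 C:8>0 D:5>3)
P2 drop S (P beats it: A:3>2 B:11>3 C:9>1 D:4>2)
P1 drop A (B beats it: P:13>9 R:8>0)
P1 drop D (B beats it: P:13>4 R:8>5)
P1→{B,C} P2→{P,R}

IESDS → P1:{B,C} P2:{P,R}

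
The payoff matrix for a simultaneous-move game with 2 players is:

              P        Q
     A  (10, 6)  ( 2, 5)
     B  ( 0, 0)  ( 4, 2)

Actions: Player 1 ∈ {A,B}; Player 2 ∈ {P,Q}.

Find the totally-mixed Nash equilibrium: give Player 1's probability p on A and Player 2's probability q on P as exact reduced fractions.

P1 indiff ⇒ q·10+(1-q)·2 = q·0+(1-q)·4 ⇒ q(10) = (1-q)(2) ⇒ q = 1/6
P2 indiff ⇒ p·6+(1-p)·0 = p·5+(1-p)·2 ⇒ p(1) = (1-p)(2) ⇒ p = 2/3

p=2/3, q=1/6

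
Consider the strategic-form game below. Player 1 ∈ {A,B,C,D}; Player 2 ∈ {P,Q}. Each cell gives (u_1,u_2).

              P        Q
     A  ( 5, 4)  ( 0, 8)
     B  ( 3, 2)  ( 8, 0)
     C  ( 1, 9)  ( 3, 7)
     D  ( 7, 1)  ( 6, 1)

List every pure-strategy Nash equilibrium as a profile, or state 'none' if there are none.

(A,P): not NE [P1→D gives 7>5; P2→Q gives 8>4]
(A,Q): not NE [P1→B gives 8>0]
(B,P): not NE [P1→D gives 7>3]
(B,Q): not NE [P2→P gives 2>0]
(C,P): not NE [P1→D gives 7>1]
(C,Q): not NE [P1→B gives 8>3; P2→P gives 9>7]
(D,P): NE
(D,Q): not NE [P1→B gives 8>6]

Nash profiles: (D,P)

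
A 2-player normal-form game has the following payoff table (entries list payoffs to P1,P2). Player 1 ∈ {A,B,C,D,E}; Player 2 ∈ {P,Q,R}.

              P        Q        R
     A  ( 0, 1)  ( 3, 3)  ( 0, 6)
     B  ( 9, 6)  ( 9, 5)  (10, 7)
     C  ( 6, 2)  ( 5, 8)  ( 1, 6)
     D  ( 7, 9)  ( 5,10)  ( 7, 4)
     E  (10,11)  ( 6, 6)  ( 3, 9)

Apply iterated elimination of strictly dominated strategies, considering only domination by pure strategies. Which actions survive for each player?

P1 drop A (B beats it: P:9>0 Q:9>3 R:10>0)
P1 drop C (B beats it: P:9>6 Q:9>5 R:10>1)
P1 drop D (B beats it: P:9>7 Q:9>5 R:10>7)
P2 drop Q (P beats it: B:6>5 E:11>6)
P1→{B,E} P2→{P,R}

Survivors P1:{B,E} P2:{P,R}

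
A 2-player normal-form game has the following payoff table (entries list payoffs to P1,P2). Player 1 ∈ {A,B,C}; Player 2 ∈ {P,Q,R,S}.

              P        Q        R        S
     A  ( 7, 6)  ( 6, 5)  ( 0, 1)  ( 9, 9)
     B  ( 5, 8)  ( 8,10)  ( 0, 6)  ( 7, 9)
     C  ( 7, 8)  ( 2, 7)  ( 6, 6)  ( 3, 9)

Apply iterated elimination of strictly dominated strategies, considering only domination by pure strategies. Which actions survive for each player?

Survivors P1:{A,B} P2:{Q,S}

P2 drop P (S beats it: A:9>6 B:9>8 C:9>8)
P2 drop R (Q beats it: A:5>1 B:10>6 C:7>6)
P1 drop C (A beats it: Q:6>2 S:9>3)
P1→{A,B} P2→{Q,S}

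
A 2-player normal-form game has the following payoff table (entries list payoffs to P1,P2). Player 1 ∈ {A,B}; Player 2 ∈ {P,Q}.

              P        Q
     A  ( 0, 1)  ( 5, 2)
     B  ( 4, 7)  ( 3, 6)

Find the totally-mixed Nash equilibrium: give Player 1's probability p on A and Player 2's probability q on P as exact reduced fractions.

P1 indiff ⇒ q·0+(1-q)·5 = q·4+(1-q)·3 ⇒ q(-4) = (1-q)(-2) ⇒ q = 1/3
P2 indiff ⇒ p·1+(1-p)·7 = p·2+(1-p)·6 ⇒ p(-1) = (1-p)(-1) ⇒ p = 1/2

P1 mixes 1/2 on A; P2 mixes 1/3 on P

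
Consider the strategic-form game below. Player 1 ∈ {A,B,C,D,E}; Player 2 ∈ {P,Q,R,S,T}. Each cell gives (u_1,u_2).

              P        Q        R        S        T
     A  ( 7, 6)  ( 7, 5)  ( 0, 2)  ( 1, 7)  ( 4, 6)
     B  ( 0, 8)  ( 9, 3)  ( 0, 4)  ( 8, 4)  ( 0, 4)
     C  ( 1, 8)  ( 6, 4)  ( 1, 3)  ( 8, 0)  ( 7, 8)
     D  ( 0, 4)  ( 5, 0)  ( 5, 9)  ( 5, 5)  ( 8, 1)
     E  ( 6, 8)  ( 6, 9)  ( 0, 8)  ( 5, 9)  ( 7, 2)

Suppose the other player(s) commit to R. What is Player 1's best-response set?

u_1(A vs R) = 0
u_1(B vs R) = 0
u_1(C vs R) = 1
u_1(D vs R) = 5
u_1(E vs R) = 0
max payoff 5 at {D}

argmax u_1 = {D}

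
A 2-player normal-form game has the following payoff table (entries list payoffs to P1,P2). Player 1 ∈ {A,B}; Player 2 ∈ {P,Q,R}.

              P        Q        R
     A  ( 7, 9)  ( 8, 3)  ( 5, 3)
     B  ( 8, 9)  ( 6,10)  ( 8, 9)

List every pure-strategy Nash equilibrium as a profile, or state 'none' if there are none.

PSNE: ∅

(A,P): not NE [P1→B gives 8>7]
(A,Q): not NE [P2→P gives 9>3]
(A,R): not NE [P1→B gives 8>5; P2→P gives 9>3]
(B,P): not NE [P2→Q gives 10>9]
(B,Q): not NE [P1→A gives 8>6]
(B,R): not NE [P2→Q gives 10>9]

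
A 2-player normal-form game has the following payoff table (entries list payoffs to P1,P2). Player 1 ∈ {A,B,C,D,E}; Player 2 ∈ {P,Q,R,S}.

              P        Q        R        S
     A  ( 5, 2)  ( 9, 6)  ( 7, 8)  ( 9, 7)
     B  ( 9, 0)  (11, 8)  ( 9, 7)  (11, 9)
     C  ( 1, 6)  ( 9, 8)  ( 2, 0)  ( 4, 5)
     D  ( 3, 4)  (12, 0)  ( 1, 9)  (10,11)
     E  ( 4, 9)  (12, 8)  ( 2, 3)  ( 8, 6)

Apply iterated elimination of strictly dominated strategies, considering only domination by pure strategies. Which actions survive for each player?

P1 drop A (B beats it: P:9>5 Q:11>9 R:9>7 S:11>9)
P1 drop C (B beats it: P:9>1 Q:11>9 R:9>2 S:11>4)
P2 drop R (S beats it: B:9>7 D:11>9 E:6>3)
P1→{B,D,E} P2→{P,Q,S}

IESDS → P1:{B,D,E} P2:{P,Q,S}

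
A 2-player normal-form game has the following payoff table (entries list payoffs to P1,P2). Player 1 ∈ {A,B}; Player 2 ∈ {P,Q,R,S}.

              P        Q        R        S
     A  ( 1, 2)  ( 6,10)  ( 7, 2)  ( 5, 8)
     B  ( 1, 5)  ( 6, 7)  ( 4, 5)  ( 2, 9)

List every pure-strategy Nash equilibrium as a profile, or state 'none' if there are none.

Nash profiles: (A,Q)

(A,P): not NE [P2→Q gives 10>2]
(A,Q): NE
(A,R): not NE [P2→Q gives 10>2]
(A,S): not NE [P2→Q gives 10>8]
(B,P): not NE [P2→S gives 9>5]
(B,Q): not NE [P2→S gives 9>7]
(B,R): not NE [P1→A gives 7>4; P2→S gives 9>5]
(B,S): not NE [P1→A gives 5>2]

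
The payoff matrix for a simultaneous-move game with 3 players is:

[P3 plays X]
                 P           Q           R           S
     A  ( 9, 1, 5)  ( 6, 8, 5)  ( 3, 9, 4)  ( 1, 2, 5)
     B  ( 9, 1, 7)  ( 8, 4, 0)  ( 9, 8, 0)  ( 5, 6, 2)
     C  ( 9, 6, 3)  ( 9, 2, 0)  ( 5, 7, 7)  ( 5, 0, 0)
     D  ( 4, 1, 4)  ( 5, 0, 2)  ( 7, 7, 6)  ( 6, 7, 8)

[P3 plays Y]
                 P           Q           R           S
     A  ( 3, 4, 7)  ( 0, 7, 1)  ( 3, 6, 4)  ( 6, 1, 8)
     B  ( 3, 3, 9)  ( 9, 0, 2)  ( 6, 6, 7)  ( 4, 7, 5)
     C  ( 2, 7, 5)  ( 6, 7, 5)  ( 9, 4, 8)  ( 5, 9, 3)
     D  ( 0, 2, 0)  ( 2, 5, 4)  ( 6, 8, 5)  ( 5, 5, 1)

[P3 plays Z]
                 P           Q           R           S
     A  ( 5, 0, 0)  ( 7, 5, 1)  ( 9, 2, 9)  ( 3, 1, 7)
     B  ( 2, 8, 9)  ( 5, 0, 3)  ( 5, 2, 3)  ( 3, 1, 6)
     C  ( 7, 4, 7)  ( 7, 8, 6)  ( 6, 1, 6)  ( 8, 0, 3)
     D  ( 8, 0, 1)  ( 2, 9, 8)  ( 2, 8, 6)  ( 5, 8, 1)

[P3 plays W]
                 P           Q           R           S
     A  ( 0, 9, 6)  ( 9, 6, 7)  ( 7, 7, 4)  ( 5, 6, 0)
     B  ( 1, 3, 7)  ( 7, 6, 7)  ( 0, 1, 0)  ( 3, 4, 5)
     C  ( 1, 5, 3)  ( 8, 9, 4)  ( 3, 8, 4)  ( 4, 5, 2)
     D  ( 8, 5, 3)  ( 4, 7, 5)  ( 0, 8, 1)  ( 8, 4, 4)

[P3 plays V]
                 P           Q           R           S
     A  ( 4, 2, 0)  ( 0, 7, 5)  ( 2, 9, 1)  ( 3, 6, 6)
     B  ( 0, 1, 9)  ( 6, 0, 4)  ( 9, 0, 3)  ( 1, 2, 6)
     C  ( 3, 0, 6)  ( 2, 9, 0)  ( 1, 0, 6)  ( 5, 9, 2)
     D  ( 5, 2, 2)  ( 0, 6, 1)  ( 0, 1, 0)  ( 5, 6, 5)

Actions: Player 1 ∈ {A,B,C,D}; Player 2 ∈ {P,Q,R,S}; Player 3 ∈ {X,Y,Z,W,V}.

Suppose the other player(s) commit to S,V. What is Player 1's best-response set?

BR_1 = {C,D}

u_1(A vs S,V) = 3
u_1(B vs S,V) = 1
u_1(C vs S,V) = 5
u_1(D vs S,V) = 5
max payoff 5 at {C,D}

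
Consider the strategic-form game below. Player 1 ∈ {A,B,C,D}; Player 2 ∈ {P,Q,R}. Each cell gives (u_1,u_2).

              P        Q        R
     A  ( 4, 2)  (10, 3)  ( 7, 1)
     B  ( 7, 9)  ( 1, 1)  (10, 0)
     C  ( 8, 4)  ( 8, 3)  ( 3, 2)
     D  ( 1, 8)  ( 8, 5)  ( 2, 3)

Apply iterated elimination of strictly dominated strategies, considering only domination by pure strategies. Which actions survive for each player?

IESDS → P1:{A,C} P2:{P,Q}

P1 drop D (A beats it: P:4>1 Q:10>8 R:7>2)
P2 drop R (P beats it: A:2>1 B:9>0 C:4>2)
P1 drop B (C beats it: P:8>7 Q:8>1)
P1→{A,C} P2→{P,Q}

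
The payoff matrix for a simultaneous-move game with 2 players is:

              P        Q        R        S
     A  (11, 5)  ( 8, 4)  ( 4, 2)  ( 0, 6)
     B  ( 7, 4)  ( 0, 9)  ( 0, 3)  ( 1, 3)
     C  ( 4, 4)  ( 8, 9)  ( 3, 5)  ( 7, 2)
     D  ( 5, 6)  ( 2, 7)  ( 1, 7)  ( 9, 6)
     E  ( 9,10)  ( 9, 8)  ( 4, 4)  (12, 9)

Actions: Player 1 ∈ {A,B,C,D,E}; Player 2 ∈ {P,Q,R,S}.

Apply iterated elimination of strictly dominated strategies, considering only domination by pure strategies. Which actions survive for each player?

P1 drop B (E beats it: P:9>7 Q:9>0 R:4>0 S:12>1)
P1 drop C (E beats it: P:9>4 Q:9>8 R:4>3 S:12>7)
P1 drop D (E beats it: P:9>5 Q:9>2 R:4>1 S:12>9)
P2 drop Q (P beats it: A:5>4 E:10>8)
P2 drop R (P beats it: A:5>2 E:10>4)
P1→{A,E} P2→{P,S}

Remaining: P1:{A,E} P2:{P,S}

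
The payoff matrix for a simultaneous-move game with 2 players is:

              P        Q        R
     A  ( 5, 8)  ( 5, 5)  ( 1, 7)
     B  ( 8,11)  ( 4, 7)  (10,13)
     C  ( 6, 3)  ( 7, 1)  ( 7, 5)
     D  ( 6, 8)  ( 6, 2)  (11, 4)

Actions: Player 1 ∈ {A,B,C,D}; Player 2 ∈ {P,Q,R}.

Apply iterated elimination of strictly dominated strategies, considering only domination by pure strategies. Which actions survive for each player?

P1 drop A (C beats it: P:6>5 Q:7>5 R:7>1)
P2 drop Q (P beats it: B:11>7 C:3>1 D:8>2)
P1 drop C (B beats it: P:8>6 R:10>7)
P1→{B,D} P2→{P,R}

Survivors P1:{B,D} P2:{P,R}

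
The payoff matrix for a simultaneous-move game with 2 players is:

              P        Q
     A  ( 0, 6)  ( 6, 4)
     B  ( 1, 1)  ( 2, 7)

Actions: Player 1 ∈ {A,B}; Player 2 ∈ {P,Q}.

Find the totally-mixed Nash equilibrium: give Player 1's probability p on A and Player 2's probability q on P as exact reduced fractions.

p=3/4, q=4/5

P1 indiff ⇒ q·0+(1-q)·6 = q·1+(1-q)·2 ⇒ q(-1) = (1-q)(-4) ⇒ q = 4/5
P2 indiff ⇒ p·6+(1-p)·1 = p·4+(1-p)·7 ⇒ p(2) = (1-p)(6) ⇒ p = 3/4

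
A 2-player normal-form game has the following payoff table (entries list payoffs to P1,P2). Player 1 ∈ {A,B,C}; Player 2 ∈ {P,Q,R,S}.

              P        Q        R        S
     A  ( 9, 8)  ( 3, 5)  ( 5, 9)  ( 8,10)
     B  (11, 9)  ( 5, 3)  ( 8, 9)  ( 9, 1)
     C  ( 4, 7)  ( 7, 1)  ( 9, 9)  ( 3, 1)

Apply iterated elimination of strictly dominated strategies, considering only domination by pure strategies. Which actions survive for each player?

P1 drop A (B beats it: P:11>9 Q:5>3 R:8>5 S:9>8)
P2 drop Q (P beats it: B:9>3 C:7>1)
P2 drop S (P beats it: B:9>1 C:7>1)
P1→{B,C} P2→{P,R}

Remaining: P1:{B,C} P2:{P,R}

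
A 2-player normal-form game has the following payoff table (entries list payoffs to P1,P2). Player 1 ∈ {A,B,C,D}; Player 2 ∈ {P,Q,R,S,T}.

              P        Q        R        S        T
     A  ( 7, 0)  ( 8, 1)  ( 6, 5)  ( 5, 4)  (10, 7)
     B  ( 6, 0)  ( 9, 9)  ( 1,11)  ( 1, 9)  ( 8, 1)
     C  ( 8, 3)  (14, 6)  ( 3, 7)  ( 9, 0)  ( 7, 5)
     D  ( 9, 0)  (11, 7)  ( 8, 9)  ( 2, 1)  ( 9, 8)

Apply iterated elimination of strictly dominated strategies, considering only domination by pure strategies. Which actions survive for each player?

Remaining: P1:{A,D} P2:{R,T}

P1 drop B (D beats it: P:9>6 Q:11>9 R:8>1 S:2>1 T:9>8)
P2 drop P (Q beats it: A:1>0 C:6>3 D:7>0)
P2 drop Q (R beats it: A:5>1 C:7>6 D:9>7)
P2 drop S (R beats it: A:5>4 C:7>0 D:9>1)
P1 drop C (A beats it: R:6>3 T:10>7)
P1→{A,D} P2→{R,T}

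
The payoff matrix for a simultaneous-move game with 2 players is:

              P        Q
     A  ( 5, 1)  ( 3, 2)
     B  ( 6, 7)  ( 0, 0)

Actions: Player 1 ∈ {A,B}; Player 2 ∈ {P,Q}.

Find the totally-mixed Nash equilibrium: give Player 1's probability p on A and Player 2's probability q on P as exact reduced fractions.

(p,q) = (7/8, 3/4)

P1 indiff ⇒ q·5+(1-q)·3 = q·6+(1-q)·0 ⇒ q(-1) = (1-q)(-3) ⇒ q = 3/4
P2 indiff ⇒ p·1+(1-p)·7 = p·2+(1-p)·0 ⇒ p(-1) = (1-p)(-7) ⇒ p = 7/8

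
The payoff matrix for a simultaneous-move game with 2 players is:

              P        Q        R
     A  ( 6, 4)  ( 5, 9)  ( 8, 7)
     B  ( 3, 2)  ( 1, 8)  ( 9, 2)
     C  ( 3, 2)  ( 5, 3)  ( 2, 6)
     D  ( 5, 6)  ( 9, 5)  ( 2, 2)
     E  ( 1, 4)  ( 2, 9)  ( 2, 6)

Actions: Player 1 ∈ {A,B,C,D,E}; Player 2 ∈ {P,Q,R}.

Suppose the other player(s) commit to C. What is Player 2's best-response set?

BR_2 = {R}

u_2(P vs C) = 2
u_2(Q vs C) = 3
u_2(R vs C) = 6
max payoff 6 at {R}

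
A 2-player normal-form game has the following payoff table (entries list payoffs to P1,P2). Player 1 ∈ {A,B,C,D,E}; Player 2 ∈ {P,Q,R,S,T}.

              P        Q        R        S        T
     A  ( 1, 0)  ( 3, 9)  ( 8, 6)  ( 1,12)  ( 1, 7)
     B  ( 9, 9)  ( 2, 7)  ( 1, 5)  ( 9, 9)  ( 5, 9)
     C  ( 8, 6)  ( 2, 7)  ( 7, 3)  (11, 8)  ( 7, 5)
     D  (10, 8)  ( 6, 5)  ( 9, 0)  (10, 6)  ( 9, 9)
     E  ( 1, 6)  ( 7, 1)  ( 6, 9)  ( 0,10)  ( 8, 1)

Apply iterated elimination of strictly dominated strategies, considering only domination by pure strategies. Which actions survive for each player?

Survivors P1:{C,D} P2:{P,S,T}

P1 drop A (D beats it: P:10>1 Q:6>3 R:9>8 S:10>1 T:9>1)
P1 drop B (D beats it: P:10>9 Q:6>2 R:9>1 S:10>9 T:9>5)
P2 drop Q (S beats it: C:8>7 D:6>5 E:10>1)
P1 drop E (D beats it: P:10>1 R:9>6 S:10>0 T:9>8)
P2 drop R (P beats it: C:6>3 D:8>0)
P1→{C,D} P2→{P,S,T}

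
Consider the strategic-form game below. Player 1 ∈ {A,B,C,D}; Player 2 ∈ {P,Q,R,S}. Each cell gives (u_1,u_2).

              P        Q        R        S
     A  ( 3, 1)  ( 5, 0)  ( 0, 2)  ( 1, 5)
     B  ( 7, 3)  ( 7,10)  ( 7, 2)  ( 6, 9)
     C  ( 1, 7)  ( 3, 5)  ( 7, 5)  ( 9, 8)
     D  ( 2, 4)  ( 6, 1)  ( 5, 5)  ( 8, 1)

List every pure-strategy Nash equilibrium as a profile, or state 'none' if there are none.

PSNE = {(B,Q), (C,S)}

(A,P): not NE [P1→B gives 7>3; P2→S gives 5>1]
(A,Q): not NE [P1→B gives 7>5; P2→S gives 5>0]
(A,R): not NE [P1→C gives 7>0; P2→S gives 5>2]
(A,S): not NE [P1→C gives 9>1]
(B,P): not NE [P2→Q gives 10>3]
(B,Q): NE
(B,R): not NE [P2→Q gives 10>2]
(B,S): not NE [P1→C gives 9>6; P2→Q gives 10>9]
(C,P): not NE [P1→B gives 7>1; P2→S gives 8>7]
(C,Q): not NE [P1→B gives 7>3; P2→S gives 8>5]
(C,R): not NE [P2→S gives 8>5]
(C,S): NE
(D,P): not NE [P1→B gives 7>2; P2→R gives 5>4]
(D,Q): not NE [P1→B gives 7>6; P2→R gives 5>1]
(D,R): not NE [P1→C gives 7>5]
(D,S): not NE [P1→C gives 9>8; P2→R gives 5>1]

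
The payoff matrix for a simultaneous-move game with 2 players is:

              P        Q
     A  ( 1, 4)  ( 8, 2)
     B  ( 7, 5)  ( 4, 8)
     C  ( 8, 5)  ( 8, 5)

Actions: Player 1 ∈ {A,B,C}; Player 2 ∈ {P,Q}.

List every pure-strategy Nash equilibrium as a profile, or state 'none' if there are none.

PSNE = {(C,P), (C,Q)}

(A,P): not NE [P1→C gives 8>1]
(A,Q): not NE [P2→P gives 4>2]
(B,P): not NE [P1→C gives 8>7; P2→Q gives 8>5]
(B,Q): not NE [P1→C gives 8>4]
(C,P): NE
(C,Q): NE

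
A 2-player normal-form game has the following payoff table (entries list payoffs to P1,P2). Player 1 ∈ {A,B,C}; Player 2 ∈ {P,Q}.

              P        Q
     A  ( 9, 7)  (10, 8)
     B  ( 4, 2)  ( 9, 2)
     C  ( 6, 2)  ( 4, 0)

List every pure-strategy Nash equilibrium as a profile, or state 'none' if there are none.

(A,P): not NE [P2→Q gives 8>7]
(A,Q): NE
(B,P): not NE [P1→A gives 9>4]
(B,Q): not NE [P1→A gives 10>9]
(C,P): not NE [P1→A gives 9>6]
(C,Q): not NE [P1→A gives 10>4; P2→P gives 2>0]

NE set: (A,Q)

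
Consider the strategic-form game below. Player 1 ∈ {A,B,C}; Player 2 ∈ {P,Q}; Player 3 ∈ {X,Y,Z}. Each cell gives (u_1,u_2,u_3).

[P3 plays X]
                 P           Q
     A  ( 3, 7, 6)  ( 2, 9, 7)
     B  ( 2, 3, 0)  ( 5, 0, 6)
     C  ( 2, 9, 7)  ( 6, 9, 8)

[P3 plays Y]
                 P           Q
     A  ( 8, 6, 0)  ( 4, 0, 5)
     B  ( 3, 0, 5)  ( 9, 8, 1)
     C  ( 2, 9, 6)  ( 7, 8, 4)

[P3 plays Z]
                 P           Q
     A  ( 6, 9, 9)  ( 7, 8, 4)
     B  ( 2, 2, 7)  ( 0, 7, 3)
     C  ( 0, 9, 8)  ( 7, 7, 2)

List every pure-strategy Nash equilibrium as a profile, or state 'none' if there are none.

(A,P,X): not NE [P2→Q gives 9>7; P3→Z gives 9>6]
(A,P,Y): not NE [P3→Z gives 9>0]
(A,P,Z): NE
(A,Q,X): not NE [P1→C gives 6>2]
(A,Q,Y): not NE [P1→B gives 9>4; P2→P gives 6>0; P3→X gives 7>5]
(A,Q,Z): not NE [P2→P gives 9>8; P3→X gives 7>4]
(B,P,X): not NE [P1→A gives 3>2; P3→Z gives 7>0]
(B,P,Y): not NE [P1→A gives 8>3; P2→Q gives 8>0; P3→Z gives 7>5]
(B,P,Z): not NE [P1→A gives 6>2; P2→Q gives 7>2]
(B,Q,X): not NE [P1→C gives 6>5; P2→P gives 3>0]
(B,Q,Y): not NE [P3→X gives 6>1]
(B,Q,Z): not NE [P1→C gives 7>0; P3→X gives 6>3]
(C,P,X): not NE [P1→A gives 3>2; P3→Z gives 8>7]
(C,P,Y): not NE [P1→A gives 8>2; P3→Z gives 8>6]
(C,P,Z): not NE [P1→A gives 6>0]
(C,Q,X): NE
(C,Q,Y): not NE [P1→B gives 9>7; P2→P gives 9>8; P3→X gives 8>4]
(C,Q,Z): not NE [P2→P gives 9>7; P3→X gives 8>2]

NE set: (A,P,Z), (C,Q,X)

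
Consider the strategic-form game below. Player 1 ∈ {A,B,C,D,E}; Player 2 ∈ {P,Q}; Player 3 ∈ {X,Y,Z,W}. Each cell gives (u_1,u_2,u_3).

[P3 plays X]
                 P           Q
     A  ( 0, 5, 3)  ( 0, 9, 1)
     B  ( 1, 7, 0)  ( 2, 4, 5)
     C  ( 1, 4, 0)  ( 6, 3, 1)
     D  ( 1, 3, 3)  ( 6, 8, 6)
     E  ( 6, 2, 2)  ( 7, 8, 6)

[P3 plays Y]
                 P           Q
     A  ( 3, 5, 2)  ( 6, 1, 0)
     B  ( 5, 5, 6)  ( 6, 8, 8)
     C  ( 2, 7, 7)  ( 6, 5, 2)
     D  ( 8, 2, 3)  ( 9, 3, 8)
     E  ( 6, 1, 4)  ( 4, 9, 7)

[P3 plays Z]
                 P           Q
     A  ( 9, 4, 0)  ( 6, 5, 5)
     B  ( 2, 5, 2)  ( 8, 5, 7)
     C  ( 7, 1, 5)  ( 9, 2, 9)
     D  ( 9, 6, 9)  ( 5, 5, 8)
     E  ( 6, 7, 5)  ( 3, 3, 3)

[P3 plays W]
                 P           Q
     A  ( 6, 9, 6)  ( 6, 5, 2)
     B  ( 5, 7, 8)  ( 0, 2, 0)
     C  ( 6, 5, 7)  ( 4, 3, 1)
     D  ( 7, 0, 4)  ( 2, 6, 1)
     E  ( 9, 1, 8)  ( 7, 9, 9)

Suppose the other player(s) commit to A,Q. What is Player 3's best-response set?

u_3(X vs A,Q) = 1
u_3(Y vs A,Q) = 0
u_3(Z vs A,Q) = 5
u_3(W vs A,Q) = 2
max payoff 5 at {Z}

BR_3 = {Z}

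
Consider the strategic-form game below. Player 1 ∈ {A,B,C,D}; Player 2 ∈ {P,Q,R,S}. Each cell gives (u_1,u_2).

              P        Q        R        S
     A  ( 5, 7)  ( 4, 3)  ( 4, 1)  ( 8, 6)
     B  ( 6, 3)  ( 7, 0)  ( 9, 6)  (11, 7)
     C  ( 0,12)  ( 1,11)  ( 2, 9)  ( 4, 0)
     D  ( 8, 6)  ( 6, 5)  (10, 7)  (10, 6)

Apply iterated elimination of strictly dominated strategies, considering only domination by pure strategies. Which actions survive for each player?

Survivors P1:{B,D} P2:{R,S}

P1 drop A (B beats it: P:6>5 Q:7>4 R:9>4 S:11>8)
P1 drop C (B beats it: P:6>0 Q:7>1 R:9>2 S:11>4)
P2 drop P (R beats it: B:6>3 D:7>6)
P2 drop Q (R beats it: B:6>0 D:7>5)
P1→{B,D} P2→{R,S}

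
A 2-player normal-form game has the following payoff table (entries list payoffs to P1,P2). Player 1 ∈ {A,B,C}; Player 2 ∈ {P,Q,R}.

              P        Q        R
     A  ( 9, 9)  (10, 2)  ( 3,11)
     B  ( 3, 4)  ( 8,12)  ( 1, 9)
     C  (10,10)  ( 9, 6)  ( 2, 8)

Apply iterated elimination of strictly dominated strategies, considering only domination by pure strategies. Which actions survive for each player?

Remaining: P1:{A,C} P2:{P,R}

P1 drop B (A beats it: P:9>3 Q:10>8 R:3>1)
P2 drop Q (P beats it: A:9>2 C:10>6)
P1→{A,C} P2→{P,R}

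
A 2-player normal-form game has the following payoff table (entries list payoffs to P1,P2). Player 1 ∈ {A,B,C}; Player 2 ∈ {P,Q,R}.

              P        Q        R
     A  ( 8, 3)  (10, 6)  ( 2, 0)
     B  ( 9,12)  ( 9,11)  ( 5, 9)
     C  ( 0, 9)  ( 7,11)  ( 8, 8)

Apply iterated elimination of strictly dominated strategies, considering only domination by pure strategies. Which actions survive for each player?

P2 drop R (P beats it: A:3>0 B:12>9 C:9>8)
P1 drop C (A beats it: P:8>0 Q:10>7)
P1→{A,B} P2→{P,Q}

Remaining: P1:{A,B} P2:{P,Q}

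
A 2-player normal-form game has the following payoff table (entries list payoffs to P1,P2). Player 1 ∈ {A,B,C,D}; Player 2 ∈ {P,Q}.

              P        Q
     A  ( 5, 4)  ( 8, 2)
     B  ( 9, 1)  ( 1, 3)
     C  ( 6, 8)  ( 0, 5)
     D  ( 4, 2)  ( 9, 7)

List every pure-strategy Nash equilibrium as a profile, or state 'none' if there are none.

PSNE = {(D,Q)}

(A,P): not NE [P1→B gives 9>5]
(A,Q): not NE [P1→D gives 9>8; P2→P gives 4>2]
(B,P): not NE [P2→Q gives 3>1]
(B,Q): not NE [P1→D gives 9>1]
(C,P): not NE [P1→B gives 9>6]
(C,Q): not NE [P1→D gives 9>0; P2→P gives 8>5]
(D,P): not NE [P1→B gives 9>4; P2→Q gives 7>2]
(D,Q): NE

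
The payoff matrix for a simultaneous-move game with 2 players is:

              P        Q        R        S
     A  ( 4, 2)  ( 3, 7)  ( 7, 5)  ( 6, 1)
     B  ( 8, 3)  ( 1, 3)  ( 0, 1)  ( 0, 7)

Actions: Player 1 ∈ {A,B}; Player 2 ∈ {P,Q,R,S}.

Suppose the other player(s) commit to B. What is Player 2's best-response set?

u_2(P vs B) = 3
u_2(Q vs B) = 3
u_2(R vs B) = 1
u_2(S vs B) = 7
max payoff 7 at {S}

BR_2 = {S}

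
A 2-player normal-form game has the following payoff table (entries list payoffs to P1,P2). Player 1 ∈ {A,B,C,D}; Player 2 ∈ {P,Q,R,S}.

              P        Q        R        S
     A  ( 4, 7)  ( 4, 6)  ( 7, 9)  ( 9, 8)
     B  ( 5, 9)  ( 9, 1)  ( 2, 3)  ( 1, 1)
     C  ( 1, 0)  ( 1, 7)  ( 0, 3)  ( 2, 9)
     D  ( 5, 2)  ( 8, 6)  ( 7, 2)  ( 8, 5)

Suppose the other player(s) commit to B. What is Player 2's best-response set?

u_2(P vs B) = 9
u_2(Q vs B) = 1
u_2(R vs B) = 3
u_2(S vs B) = 1
max payoff 9 at {P}

argmax u_2 = {P}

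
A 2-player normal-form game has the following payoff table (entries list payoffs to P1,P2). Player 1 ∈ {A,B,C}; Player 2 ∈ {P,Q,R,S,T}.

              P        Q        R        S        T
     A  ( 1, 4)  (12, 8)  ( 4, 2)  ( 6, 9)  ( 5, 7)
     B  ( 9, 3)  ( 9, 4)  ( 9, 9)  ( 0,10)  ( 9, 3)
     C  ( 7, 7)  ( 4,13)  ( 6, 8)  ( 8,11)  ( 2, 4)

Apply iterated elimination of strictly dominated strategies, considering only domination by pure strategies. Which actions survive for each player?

Remaining: P1:{A,C} P2:{Q,S}

P2 drop P (Q beats it: A:8>4 B:4>3 C:13>7)
P2 drop R (S beats it: A:9>2 B:10>9 C:11>8)
P2 drop T (Q beats it: A:8>7 B:4>3 C:13>4)
P1 drop B (A beats it: Q:12>9 S:6>0)
P1→{A,C} P2→{Q,S}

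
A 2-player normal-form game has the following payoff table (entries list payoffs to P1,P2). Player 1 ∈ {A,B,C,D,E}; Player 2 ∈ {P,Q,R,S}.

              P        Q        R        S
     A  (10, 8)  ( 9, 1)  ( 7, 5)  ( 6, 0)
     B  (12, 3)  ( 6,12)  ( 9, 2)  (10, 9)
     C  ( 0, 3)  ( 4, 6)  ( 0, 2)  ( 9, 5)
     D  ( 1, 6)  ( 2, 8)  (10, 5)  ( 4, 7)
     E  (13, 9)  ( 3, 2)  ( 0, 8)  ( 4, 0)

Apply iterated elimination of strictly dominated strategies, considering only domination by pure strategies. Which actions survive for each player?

P1 drop C (B beats it: P:12>0 Q:6>4 R:9>0 S:10>9)
P2 drop R (P beats it: A:8>5 B:3>2 D:6>5 E:9>8)
P1 drop D (A beats it: P:10>1 Q:9>2 S:6>4)
P2 drop S (Q beats it: A:1>0 B:12>9 E:2>0)
P1→{A,B,E} P2→{P,Q}

Survivors P1:{A,B,E} P2:{P,Q}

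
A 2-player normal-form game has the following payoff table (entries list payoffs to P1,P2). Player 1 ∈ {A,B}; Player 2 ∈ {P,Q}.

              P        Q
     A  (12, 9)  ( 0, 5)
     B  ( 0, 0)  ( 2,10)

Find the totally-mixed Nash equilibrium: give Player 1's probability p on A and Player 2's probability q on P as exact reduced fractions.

p=5/7, q=1/7

P1 indiff ⇒ q·12+(1-q)·0 = q·0+(1-q)·2 ⇒ q(12) = (1-q)(2) ⇒ q = 1/7
P2 indiff ⇒ p·9+(1-p)·0 = p·5+(1-p)·10 ⇒ p(4) = (1-p)(10) ⇒ p = 5/7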